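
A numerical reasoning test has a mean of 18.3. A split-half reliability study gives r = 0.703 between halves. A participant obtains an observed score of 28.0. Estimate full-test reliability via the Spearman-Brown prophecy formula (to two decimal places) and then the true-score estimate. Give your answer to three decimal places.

26.351

Spearman-Brown: ρ = 2r/(1 + r) = 2(0.703)/(1 + 0.703) = 1.4060/1.703 = 0.8256 → 0.83
Kelley's formula gives T̂ = 0.83·28.0 + 0.17·18.3 = 23.240 + 3.111 = 26.3510.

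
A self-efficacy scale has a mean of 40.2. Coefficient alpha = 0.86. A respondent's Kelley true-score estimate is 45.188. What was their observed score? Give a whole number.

T̂ = ρX + (1 − ρ)μ  ⇒  X = (T̂ − (1 − ρ)μ) / ρ
X = (45.188 − 0.14 × 40.2) / 0.86 = (45.188 − 5.628) / 0.86 = 39.560 / 0.86 = 46.00

46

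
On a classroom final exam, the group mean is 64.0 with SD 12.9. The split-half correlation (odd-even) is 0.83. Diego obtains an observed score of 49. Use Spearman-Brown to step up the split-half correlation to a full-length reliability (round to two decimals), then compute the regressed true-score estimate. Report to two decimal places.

50.35

Spearman-Brown: ρ = 2r/(1 + r) = 2(0.83)/(1 + 0.83) = 1.660/1.83 = 0.9071 → 0.91
Regress the observed score toward the mean by the unreliability: T̂ = 0.91·49 + 0.09·64.0 = 44.59 + 5.760 = 50.350.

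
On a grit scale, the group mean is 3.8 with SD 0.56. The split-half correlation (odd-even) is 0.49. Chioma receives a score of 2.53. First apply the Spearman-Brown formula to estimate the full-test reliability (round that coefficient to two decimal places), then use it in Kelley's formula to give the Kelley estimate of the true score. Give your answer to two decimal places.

Spearman-Brown: ρ = 2r/(1 + r) = 2(0.49)/(1 + 0.49) = 0.980/1.49 = 0.6577 → 0.66
Kelley's formula gives T̂ = 0.66·2.53 + 0.34·3.8 = 1.6698 + 1.292 = 2.962.

2.96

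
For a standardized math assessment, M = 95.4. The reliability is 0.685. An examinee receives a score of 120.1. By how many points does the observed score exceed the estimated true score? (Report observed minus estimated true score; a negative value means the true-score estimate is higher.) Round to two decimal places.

T̂ = ρX + (1 − ρ)μ
  = 0.685 × 120.1 + 0.315 × 95.4
  = 82.2685 + 30.0510
  = 112.3195
  ≈ 112.320
X − T̂ = 120.1 − 112.320 = 7.780 → 7.78

7.78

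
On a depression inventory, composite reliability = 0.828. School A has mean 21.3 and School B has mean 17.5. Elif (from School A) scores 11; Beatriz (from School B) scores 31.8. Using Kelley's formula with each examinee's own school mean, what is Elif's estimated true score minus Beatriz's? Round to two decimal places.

T̂_Elif = 0.828(11) + 0.172(21.3) = 12.7716
T̂_Beatriz = 0.828(31.8) + 0.172(17.5) = 29.3404
Difference = 12.7716 − 29.3404 = -16.5688

-16.57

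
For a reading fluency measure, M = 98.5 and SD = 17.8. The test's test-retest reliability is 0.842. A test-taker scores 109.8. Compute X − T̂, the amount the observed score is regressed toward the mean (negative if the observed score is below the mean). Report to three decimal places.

1.785

Weight the observed score by reliability and the mean by (1 − reliability): T̂ = 0.842·109.8 + 0.158·98.5 = 92.4516 + 15.5630 = 108.01460.
X − T̂ = 109.8 − 108.0146 = 1.7854 → 1.785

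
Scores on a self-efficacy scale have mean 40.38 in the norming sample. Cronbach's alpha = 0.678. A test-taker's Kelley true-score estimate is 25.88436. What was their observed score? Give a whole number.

T̂ = ρX + (1 − ρ)μ  ⇒  X = (T̂ − (1 − ρ)μ) / ρ
X = (25.88436 − 0.322 × 40.38) / 0.678 = (25.88436 − 13.00236) / 0.678 = 12.88200 / 0.678 = 19.00

19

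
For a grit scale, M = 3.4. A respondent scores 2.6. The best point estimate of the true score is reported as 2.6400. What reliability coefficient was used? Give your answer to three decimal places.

0.950

T̂ = ρX + (1 − ρ)μ  ⇒  T̂ − μ = ρ(X − μ)
ρ = (T̂ − μ)/(X − μ) = (2.6400 − 3.4) / (2.6 − 3.4) = -0.7600 / -0.8 = 0.95000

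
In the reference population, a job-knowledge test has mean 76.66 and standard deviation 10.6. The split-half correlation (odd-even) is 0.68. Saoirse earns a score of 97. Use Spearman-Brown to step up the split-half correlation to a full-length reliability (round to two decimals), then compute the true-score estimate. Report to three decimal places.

Spearman-Brown: ρ = 2r/(1 + r) = 2(0.68)/(1 + 0.68) = 1.360/1.68 = 0.8095 → 0.81
T̂ = 0.81(97) + 0.19(76.66) = 78.57 + 14.5654 = 93.1354 → 93.135

93.135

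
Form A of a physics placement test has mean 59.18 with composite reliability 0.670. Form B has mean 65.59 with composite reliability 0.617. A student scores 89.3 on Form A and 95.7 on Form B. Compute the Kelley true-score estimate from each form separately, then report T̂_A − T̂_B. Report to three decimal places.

T̂_A = 0.670(89.3) + 0.330(59.18) = 79.36040
T̂_B = 0.617(95.7) + 0.383(65.59) = 84.16787
T̂_A − T̂_B = -4.80747

-4.807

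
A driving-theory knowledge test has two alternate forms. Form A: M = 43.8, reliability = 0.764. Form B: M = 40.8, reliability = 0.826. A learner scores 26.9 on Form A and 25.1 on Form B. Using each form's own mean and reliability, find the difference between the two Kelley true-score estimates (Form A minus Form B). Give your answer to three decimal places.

3.057

T̂_A = 0.764(26.9) + 0.236(43.8) = 30.88840
T̂_B = 0.826(25.1) + 0.174(40.8) = 27.83180
T̂_A − T̂_B = 3.05660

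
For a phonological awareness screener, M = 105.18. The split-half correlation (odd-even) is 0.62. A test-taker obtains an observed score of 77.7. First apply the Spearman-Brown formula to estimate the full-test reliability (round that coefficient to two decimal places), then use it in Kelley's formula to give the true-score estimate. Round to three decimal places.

Spearman-Brown: ρ = 2r/(1 + r) = 2(0.62)/(1 + 0.62) = 1.240/1.62 = 0.7654 → 0.77
T̂ = ρX + (1 − ρ)μ
  = 0.77 × 77.7 + 0.23 × 105.18
  = 59.829 + 24.1914
  = 84.0204
  ≈ 84.020

84.020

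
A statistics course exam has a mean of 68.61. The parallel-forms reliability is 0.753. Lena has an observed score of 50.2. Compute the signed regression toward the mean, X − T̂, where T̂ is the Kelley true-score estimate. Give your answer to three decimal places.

T̂ = 0.753(50.2) + 0.247(68.61) = 37.8006 + 16.94667 = 54.74727 → 54.7473
X − T̂ = 50.2 − 54.7473 = -4.5473 → -4.547

-4.547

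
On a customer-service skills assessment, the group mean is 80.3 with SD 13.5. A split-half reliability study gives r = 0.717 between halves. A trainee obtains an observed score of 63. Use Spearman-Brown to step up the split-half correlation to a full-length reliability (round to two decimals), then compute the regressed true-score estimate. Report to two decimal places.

65.77

Spearman-Brown: ρ = 2r/(1 + r) = 2(0.717)/(1 + 0.717) = 1.4340/1.717 = 0.8352 → 0.84
T̂ = 0.84(63) + 0.16(80.3) = 52.92 + 12.848 = 65.768 → 65.77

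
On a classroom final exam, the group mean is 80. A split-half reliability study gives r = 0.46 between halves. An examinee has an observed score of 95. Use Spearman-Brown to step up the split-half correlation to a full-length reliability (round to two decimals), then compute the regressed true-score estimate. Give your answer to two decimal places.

89.45

Spearman-Brown: ρ = 2r/(1 + r) = 2(0.46)/(1 + 0.46) = 0.920/1.46 = 0.6301 → 0.63
Regress the observed score toward the mean by the unreliability: T̂ = 0.63·95 + 0.37·80 = 59.85 + 29.60 = 89.450.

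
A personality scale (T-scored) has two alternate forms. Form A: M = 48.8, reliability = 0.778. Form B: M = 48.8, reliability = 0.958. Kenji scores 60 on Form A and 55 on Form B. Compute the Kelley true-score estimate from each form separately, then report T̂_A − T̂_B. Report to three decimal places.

T̂_A = 0.778(60) + 0.222(48.8) = 57.51360
T̂_B = 0.958(55) + 0.042(48.8) = 54.73960
T̂_A − T̂_B = 2.77400

2.774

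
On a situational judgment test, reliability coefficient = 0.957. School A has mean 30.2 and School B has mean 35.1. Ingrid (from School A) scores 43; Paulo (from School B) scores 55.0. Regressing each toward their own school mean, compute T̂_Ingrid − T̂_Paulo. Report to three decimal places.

-11.695

T̂_Ingrid = 0.957(43) + 0.043(30.2) = 42.44960
T̂_Paulo = 0.957(55.0) + 0.043(35.1) = 54.14430
Difference = 42.44960 − 54.14430 = -11.69470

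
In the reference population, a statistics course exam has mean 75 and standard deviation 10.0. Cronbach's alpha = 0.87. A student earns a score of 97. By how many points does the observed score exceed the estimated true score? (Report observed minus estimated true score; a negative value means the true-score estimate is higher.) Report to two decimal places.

T̂ = 0.87(97) + 0.13(75) = 84.39 + 9.75 = 94.1400 → 94.140
X − T̂ = 97 − 94.140 = 2.860 → 2.86

2.86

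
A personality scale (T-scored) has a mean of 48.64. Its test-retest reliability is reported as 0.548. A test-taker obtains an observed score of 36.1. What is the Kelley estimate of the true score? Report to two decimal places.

T̂ = 0.548(36.1) + 0.452(48.64) = 19.7828 + 21.98528 = 41.768 → 41.77

41.77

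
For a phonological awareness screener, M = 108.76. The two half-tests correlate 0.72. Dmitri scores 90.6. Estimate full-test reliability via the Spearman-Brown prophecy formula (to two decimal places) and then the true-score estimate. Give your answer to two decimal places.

Spearman-Brown: ρ = 2r/(1 + r) = 2(0.72)/(1 + 0.72) = 1.440/1.72 = 0.8372 → 0.84
Weight the observed score by reliability and the mean by (1 − reliability): T̂ = 0.84·90.6 + 0.16·108.76 = 76.104 + 17.4016 = 93.506.

93.51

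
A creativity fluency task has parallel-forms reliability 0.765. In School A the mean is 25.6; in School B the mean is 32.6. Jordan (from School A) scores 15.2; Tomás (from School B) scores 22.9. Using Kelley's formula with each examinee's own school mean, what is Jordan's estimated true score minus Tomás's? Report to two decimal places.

T̂_Jordan = 0.765(15.2) + 0.235(25.6) = 17.6440
T̂_Tomás = 0.765(22.9) + 0.235(32.6) = 25.1795
Difference = 17.6440 − 25.1795 = -7.5355

-7.54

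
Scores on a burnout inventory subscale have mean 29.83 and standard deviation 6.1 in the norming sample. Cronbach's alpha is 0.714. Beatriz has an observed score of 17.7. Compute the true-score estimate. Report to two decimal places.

T̂ = ρX + (1 − ρ)μ
  = 0.714 × 17.7 + 0.286 × 29.83
  = 12.6378 + 8.53138
  = 21.169
  ≈ 21.17

21.17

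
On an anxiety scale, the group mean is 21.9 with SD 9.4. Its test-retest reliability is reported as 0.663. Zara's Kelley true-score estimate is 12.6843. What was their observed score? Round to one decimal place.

T̂ = ρX + (1 − ρ)μ  ⇒  X = (T̂ − (1 − ρ)μ) / ρ
X = (12.6843 − 0.337 × 21.9) / 0.663 = (12.6843 − 7.3803) / 0.663 = 5.3040 / 0.663 = 8.000

8.0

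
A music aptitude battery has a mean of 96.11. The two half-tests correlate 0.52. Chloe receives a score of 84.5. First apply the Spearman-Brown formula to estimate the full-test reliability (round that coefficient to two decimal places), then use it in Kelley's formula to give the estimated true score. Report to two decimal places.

88.22

Spearman-Brown: ρ = 2r/(1 + r) = 2(0.52)/(1 + 0.52) = 1.040/1.52 = 0.6842 → 0.68
T̂ = ρX + (1 − ρ)μ
  = 0.68 × 84.5 + 0.32 × 96.11
  = 57.460 + 30.7552
  = 88.215
  ≈ 88.22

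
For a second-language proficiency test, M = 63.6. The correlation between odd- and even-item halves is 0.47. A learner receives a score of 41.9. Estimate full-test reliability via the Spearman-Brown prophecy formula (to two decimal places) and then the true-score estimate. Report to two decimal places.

49.71

Spearman-Brown: ρ = 2r/(1 + r) = 2(0.47)/(1 + 0.47) = 0.940/1.47 = 0.6395 → 0.64
Weight the observed score by reliability and the mean by (1 − reliability): T̂ = 0.64·41.9 + 0.36·63.6 = 26.816 + 22.896 = 49.712.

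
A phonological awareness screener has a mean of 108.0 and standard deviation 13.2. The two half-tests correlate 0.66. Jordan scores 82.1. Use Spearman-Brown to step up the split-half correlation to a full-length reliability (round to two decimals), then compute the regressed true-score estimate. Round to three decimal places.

87.280

Spearman-Brown: ρ = 2r/(1 + r) = 2(0.66)/(1 + 0.66) = 1.320/1.66 = 0.7952 → 0.80
Weight the observed score by reliability and the mean by (1 − reliability): T̂ = 0.80·82.1 + 0.20·108.0 = 65.680 + 21.600 = 87.2800.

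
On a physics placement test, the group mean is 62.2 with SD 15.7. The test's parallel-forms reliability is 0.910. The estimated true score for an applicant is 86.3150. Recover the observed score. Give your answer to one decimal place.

88.7

T̂ = ρX + (1 − ρ)μ  ⇒  X = (T̂ − (1 − ρ)μ) / ρ
X = (86.3150 − 0.090 × 62.2) / 0.910 = (86.3150 − 5.5980) / 0.910 = 80.7170 / 0.910 = 88.700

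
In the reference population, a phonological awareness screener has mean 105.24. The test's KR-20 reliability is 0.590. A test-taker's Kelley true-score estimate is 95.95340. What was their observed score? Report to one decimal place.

89.5

T̂ = ρX + (1 − ρ)μ  ⇒  X = (T̂ − (1 − ρ)μ) / ρ
X = (95.95340 − 0.410 × 105.24) / 0.590 = (95.95340 − 43.14840) / 0.590 = 52.80500 / 0.590 = 89.500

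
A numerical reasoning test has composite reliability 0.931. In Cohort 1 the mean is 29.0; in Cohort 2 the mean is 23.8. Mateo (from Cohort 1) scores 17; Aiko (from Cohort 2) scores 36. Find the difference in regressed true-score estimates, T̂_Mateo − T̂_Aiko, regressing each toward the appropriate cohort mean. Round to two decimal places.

-17.33

T̂_Mateo = 0.931(17) + 0.069(29.0) = 17.8280
T̂_Aiko = 0.931(36) + 0.069(23.8) = 35.1582
Difference = 17.8280 − 35.1582 = -17.3302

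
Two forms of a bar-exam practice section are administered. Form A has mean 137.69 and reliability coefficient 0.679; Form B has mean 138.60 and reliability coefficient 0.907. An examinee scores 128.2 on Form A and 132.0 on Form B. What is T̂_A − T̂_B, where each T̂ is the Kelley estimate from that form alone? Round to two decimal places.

T̂_A = 0.679(128.2) + 0.321(137.69) = 131.2463
T̂_B = 0.907(132.0) + 0.093(138.60) = 132.6138
T̂_A − T̂_B = -1.3675

-1.37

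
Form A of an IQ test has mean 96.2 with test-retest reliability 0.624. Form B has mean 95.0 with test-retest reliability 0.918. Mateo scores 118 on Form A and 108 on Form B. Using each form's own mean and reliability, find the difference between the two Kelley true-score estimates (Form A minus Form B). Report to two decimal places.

2.87

T̂_A = 0.624(118) + 0.376(96.2) = 109.8032
T̂_B = 0.918(108) + 0.082(95.0) = 106.9340
T̂_A − T̂_B = 2.8692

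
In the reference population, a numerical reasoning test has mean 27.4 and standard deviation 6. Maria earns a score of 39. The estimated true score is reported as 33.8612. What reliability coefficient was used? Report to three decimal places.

T̂ = ρX + (1 − ρ)μ  ⇒  T̂ − μ = ρ(X − μ)
ρ = (T̂ − μ)/(X − μ) = (33.8612 − 27.4) / (39 − 27.4) = 6.4612 / 11.6 = 0.55700

0.557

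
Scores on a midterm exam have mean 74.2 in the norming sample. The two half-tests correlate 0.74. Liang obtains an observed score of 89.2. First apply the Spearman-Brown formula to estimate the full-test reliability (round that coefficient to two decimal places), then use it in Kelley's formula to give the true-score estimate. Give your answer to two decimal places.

86.95

Spearman-Brown: ρ = 2r/(1 + r) = 2(0.74)/(1 + 0.74) = 1.480/1.74 = 0.8506 → 0.85
Kelley's formula gives T̂ = 0.85·89.2 + 0.15·74.2 = 75.820 + 11.130 = 86.950.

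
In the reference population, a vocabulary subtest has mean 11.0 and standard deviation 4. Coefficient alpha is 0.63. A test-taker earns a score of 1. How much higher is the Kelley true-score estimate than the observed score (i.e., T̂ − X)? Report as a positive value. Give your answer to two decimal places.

T̂ = ρX + (1 − ρ)μ
  = 0.63 × 1 + 0.37 × 11.0
  = 0.63 + 4.070
  = 4.7000
  ≈ 4.700
T̂ − X = 4.700 − 1 = 3.700 → 3.70

3.70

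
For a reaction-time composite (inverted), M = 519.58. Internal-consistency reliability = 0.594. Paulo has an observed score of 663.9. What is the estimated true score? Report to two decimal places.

T̂ = ρX + (1 − ρ)μ
  = 0.594 × 663.9 + 0.406 × 519.58
  = 394.3566 + 210.94948
  = 605.306
  ≈ 605.31

605.31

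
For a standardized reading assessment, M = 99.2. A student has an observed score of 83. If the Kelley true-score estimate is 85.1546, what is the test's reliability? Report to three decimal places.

0.867

T̂ = ρX + (1 − ρ)μ  ⇒  T̂ − μ = ρ(X − μ)
ρ = (T̂ − μ)/(X − μ) = (85.1546 − 99.2) / (83 − 99.2) = -14.0454 / -16.2 = 0.86700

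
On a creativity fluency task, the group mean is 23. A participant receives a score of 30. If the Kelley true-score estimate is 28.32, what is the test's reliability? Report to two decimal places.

T̂ = ρX + (1 − ρ)μ  ⇒  T̂ − μ = ρ(X − μ)
ρ = (T̂ − μ)/(X − μ) = (28.32 − 23) / (30 − 23) = 5.32 / 7.0 = 0.7600

0.76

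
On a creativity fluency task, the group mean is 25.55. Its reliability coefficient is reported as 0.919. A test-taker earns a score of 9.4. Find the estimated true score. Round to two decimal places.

Regress the observed score toward the mean by the unreliability: T̂ = 0.919·9.4 + 0.081·25.55 = 8.6386 + 2.06955 = 10.708.

10.71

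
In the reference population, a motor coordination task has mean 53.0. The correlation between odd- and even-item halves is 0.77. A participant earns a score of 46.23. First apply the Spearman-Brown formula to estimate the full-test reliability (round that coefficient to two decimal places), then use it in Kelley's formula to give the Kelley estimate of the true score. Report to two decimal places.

Spearman-Brown: ρ = 2r/(1 + r) = 2(0.77)/(1 + 0.77) = 1.540/1.77 = 0.8701 → 0.87
Regress the observed score toward the mean by the unreliability: T̂ = 0.87·46.23 + 0.13·53.0 = 40.2201 + 6.890 = 47.110.

47.11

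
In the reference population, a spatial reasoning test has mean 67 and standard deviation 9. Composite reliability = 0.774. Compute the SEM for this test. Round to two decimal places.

SEM = SD · √(1 − ρ) = 9 × √0.226 = 9 × 0.4754 = 4.279

4.28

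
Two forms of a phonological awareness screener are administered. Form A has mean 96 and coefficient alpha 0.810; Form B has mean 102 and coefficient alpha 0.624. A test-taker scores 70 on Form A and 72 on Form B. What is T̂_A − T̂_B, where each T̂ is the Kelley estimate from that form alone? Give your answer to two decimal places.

-8.34

T̂_A = 0.810(70) + 0.190(96) = 74.9400
T̂_B = 0.624(72) + 0.376(102) = 83.2800
T̂_A − T̂_B = -8.3400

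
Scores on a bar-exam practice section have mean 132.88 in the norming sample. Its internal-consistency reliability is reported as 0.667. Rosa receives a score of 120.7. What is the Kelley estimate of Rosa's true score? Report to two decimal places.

124.76

T̂ = ρX + (1 − ρ)μ
  = 0.667 × 120.7 + 0.333 × 132.88
  = 80.5069 + 44.24904
  = 124.756
  ≈ 124.76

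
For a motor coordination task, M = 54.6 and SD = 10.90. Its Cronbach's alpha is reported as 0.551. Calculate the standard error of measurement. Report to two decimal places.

SEM = SD · √(1 − ρ) = 10.90 × √0.449 = 10.90 × 0.6701 = 7.304

7.30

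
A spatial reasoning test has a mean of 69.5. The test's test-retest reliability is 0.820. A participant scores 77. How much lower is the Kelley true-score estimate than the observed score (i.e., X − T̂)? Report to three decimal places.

T̂ = 0.820(77) + 0.180(69.5) = 63.140 + 12.5100 = 75.65000 → 75.6500
X − T̂ = 77 − 75.6500 = 1.3500 → 1.350

1.350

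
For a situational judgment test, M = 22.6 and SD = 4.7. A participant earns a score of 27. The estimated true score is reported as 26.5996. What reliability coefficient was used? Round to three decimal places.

T̂ = ρX + (1 − ρ)μ  ⇒  T̂ − μ = ρ(X − μ)
ρ = (T̂ − μ)/(X − μ) = (26.5996 − 22.6) / (27 − 22.6) = 3.9996 / 4.4 = 0.90900

0.909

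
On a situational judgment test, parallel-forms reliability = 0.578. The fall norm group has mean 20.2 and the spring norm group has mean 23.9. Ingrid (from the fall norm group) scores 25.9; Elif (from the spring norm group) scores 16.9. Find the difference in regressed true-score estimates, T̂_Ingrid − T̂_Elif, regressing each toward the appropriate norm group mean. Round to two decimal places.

T̂_Ingrid = 0.578(25.9) + 0.422(20.2) = 23.4946
T̂_Elif = 0.578(16.9) + 0.422(23.9) = 19.8540
Difference = 23.4946 − 19.8540 = 3.6406

3.64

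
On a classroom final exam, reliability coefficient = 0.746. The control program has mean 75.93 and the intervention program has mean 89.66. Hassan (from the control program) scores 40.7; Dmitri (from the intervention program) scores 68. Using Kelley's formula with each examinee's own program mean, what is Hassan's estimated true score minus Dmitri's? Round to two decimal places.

-23.85

T̂_Hassan = 0.746(40.7) + 0.254(75.93) = 49.6484
T̂_Dmitri = 0.746(68) + 0.254(89.66) = 73.5016
Difference = 49.6484 − 73.5016 = -23.8532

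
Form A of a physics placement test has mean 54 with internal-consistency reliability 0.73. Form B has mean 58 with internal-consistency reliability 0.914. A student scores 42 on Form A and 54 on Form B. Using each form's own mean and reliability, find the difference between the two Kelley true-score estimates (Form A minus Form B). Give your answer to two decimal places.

T̂_A = 0.73(42) + 0.27(54) = 45.2400
T̂_B = 0.914(54) + 0.086(58) = 54.3440
T̂_A − T̂_B = -9.1040

-9.10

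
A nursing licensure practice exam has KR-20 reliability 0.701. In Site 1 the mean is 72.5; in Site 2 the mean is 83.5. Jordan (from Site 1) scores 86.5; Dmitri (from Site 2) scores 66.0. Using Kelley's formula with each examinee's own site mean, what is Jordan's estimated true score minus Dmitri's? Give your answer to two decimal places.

11.08

T̂_Jordan = 0.701(86.5) + 0.299(72.5) = 82.3140
T̂_Dmitri = 0.701(66.0) + 0.299(83.5) = 71.2325
Difference = 82.3140 − 71.2325 = 11.0815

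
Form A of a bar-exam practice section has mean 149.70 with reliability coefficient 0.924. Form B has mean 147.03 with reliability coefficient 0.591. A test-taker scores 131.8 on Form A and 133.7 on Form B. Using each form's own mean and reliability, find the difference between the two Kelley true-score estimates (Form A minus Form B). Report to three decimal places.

-5.992

T̂_A = 0.924(131.8) + 0.076(149.70) = 133.16040
T̂_B = 0.591(133.7) + 0.409(147.03) = 139.15197
T̂_A − T̂_B = -5.99157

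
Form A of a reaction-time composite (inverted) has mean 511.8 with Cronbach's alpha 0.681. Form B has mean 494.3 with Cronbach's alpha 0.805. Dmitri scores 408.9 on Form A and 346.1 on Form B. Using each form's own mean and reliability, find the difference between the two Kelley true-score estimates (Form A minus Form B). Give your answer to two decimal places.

T̂_A = 0.681(408.9) + 0.319(511.8) = 441.7251
T̂_B = 0.805(346.1) + 0.195(494.3) = 374.9990
T̂_A − T̂_B = 66.7261

66.73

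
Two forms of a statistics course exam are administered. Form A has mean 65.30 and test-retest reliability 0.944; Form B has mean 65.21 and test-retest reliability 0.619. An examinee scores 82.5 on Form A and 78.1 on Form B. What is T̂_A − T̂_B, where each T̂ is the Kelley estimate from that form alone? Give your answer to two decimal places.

T̂_A = 0.944(82.5) + 0.056(65.30) = 81.5368
T̂_B = 0.619(78.1) + 0.381(65.21) = 73.1889
T̂_A − T̂_B = 8.3479

8.35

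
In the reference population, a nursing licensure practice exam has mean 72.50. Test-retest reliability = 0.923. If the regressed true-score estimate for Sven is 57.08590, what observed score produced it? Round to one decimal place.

T̂ = ρX + (1 − ρ)μ  ⇒  X = (T̂ − (1 − ρ)μ) / ρ
X = (57.08590 − 0.077 × 72.50) / 0.923 = (57.08590 − 5.58250) / 0.923 = 51.50340 / 0.923 = 55.800

55.8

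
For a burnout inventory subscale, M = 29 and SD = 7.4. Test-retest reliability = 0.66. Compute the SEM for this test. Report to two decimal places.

4.31

SEM = SD · √(1 − ρ) = 7.4 × √0.34 = 7.4 × 0.5831 = 4.315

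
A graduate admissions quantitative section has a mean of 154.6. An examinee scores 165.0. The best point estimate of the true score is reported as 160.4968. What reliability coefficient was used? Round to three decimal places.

T̂ = ρX + (1 − ρ)μ  ⇒  T̂ − μ = ρ(X − μ)
ρ = (T̂ − μ)/(X − μ) = (160.4968 − 154.6) / (165.0 − 154.6) = 5.8968 / 10.4 = 0.56700

0.567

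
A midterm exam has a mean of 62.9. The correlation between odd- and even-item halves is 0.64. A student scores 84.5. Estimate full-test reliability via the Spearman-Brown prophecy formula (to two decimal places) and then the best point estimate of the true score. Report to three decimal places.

79.748

Spearman-Brown: ρ = 2r/(1 + r) = 2(0.64)/(1 + 0.64) = 1.280/1.64 = 0.7805 → 0.78
T̂ = 0.78(84.5) + 0.22(62.9) = 65.910 + 13.838 = 79.7480 → 79.748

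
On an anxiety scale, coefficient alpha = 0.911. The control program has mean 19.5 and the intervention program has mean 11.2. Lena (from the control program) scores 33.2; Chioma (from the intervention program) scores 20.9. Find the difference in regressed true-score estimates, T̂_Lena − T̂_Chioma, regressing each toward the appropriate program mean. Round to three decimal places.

T̂_Lena = 0.911(33.2) + 0.089(19.5) = 31.98070
T̂_Chioma = 0.911(20.9) + 0.089(11.2) = 20.03670
Difference = 31.98070 − 20.03670 = 11.94400

11.944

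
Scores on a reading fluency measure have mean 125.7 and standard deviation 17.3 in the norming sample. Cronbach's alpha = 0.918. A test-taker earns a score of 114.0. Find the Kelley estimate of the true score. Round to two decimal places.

T̂ = 0.918(114.0) + 0.082(125.7) = 104.6520 + 10.3074 = 114.959 → 114.96

114.96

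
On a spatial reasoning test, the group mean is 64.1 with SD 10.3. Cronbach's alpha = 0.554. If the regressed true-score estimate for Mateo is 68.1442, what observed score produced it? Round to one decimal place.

T̂ = ρX + (1 − ρ)μ  ⇒  X = (T̂ − (1 − ρ)μ) / ρ
X = (68.1442 − 0.446 × 64.1) / 0.554 = (68.1442 − 28.5886) / 0.554 = 39.5556 / 0.554 = 71.400

71.4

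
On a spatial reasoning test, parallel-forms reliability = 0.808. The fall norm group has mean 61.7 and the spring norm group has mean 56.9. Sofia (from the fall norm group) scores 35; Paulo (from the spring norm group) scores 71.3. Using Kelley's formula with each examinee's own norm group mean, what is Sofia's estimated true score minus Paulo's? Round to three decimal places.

T̂_Sofia = 0.808(35) + 0.192(61.7) = 40.12640
T̂_Paulo = 0.808(71.3) + 0.192(56.9) = 68.53520
Difference = 40.12640 − 68.53520 = -28.40880

-28.409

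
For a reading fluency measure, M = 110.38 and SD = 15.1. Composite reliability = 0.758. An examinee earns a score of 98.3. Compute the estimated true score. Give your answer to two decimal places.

T̂ = ρX + (1 − ρ)μ
  = 0.758 × 98.3 + 0.242 × 110.38
  = 74.5114 + 26.71196
  = 101.223
  ≈ 101.22

101.22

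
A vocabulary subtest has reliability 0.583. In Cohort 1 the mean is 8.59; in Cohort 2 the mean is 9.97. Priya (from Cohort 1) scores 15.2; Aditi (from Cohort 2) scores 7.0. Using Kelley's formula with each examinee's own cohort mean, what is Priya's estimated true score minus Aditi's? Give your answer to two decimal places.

T̂_Priya = 0.583(15.2) + 0.417(8.59) = 12.4436
T̂_Aditi = 0.583(7.0) + 0.417(9.97) = 8.2385
Difference = 12.4436 − 8.2385 = 4.2051

4.21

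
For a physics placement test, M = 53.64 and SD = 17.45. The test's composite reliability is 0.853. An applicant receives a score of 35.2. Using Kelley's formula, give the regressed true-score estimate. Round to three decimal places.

37.911

Weight the observed score by reliability and the mean by (1 − reliability): T̂ = 0.853·35.2 + 0.147·53.64 = 30.0256 + 7.88508 = 37.9107.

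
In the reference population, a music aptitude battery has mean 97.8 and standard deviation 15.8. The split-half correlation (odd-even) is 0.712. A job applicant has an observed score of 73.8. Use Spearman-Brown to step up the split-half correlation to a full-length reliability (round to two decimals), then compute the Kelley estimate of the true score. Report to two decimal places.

77.88

Spearman-Brown: ρ = 2r/(1 + r) = 2(0.712)/(1 + 0.712) = 1.4240/1.712 = 0.8318 → 0.83
Weight the observed score by reliability and the mean by (1 − reliability): T̂ = 0.83·73.8 + 0.17·97.8 = 61.254 + 16.626 = 77.880.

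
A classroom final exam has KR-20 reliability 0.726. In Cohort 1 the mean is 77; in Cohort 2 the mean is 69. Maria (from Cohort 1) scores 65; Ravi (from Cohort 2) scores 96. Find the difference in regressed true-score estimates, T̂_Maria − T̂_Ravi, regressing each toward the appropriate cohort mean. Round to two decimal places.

-20.31

T̂_Maria = 0.726(65) + 0.274(77) = 68.2880
T̂_Ravi = 0.726(96) + 0.274(69) = 88.6020
Difference = 68.2880 − 88.6020 = -20.3140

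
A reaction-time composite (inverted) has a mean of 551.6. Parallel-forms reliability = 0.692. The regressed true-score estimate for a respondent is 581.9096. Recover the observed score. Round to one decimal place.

595.4

T̂ = ρX + (1 − ρ)μ  ⇒  X = (T̂ − (1 − ρ)μ) / ρ
X = (581.9096 − 0.308 × 551.6) / 0.692 = (581.9096 − 169.8928) / 0.692 = 412.0168 / 0.692 = 595.400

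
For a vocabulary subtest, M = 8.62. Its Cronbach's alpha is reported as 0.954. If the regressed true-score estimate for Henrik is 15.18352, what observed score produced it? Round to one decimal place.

15.5

T̂ = ρX + (1 − ρ)μ  ⇒  X = (T̂ − (1 − ρ)μ) / ρ
X = (15.18352 − 0.046 × 8.62) / 0.954 = (15.18352 − 0.39652) / 0.954 = 14.78700 / 0.954 = 15.500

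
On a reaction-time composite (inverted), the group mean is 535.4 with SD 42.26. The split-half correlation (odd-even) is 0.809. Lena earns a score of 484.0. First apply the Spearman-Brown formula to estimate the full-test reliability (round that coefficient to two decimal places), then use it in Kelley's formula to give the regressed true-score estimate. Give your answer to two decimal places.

489.65

Spearman-Brown: ρ = 2r/(1 + r) = 2(0.809)/(1 + 0.809) = 1.6180/1.809 = 0.8944 → 0.89
T̂ = 0.89(484.0) + 0.11(535.4) = 430.760 + 58.894 = 489.654 → 489.65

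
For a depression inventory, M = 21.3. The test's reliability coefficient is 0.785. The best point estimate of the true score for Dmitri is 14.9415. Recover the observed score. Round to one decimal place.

13.2

T̂ = ρX + (1 − ρ)μ  ⇒  X = (T̂ − (1 − ρ)μ) / ρ
X = (14.9415 − 0.215 × 21.3) / 0.785 = (14.9415 − 4.5795) / 0.785 = 10.3620 / 0.785 = 13.200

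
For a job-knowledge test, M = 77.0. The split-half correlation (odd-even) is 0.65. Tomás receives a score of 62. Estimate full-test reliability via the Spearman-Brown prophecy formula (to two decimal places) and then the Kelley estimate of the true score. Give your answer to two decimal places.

65.15

Spearman-Brown: ρ = 2r/(1 + r) = 2(0.65)/(1 + 0.65) = 1.300/1.65 = 0.7879 → 0.79
Regress the observed score toward the mean by the unreliability: T̂ = 0.79·62 + 0.21·77.0 = 48.98 + 16.170 = 65.150.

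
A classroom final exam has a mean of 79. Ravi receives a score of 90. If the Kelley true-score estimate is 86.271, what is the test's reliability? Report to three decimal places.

0.661

T̂ = ρX + (1 − ρ)μ  ⇒  T̂ − μ = ρ(X − μ)
ρ = (T̂ − μ)/(X − μ) = (86.271 − 79) / (90 − 79) = 7.271 / 11.0 = 0.66100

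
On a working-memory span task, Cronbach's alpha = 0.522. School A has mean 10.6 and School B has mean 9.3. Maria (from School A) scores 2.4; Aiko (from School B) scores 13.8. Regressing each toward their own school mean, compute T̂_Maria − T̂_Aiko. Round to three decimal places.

-5.329

T̂_Maria = 0.522(2.4) + 0.478(10.6) = 6.31960
T̂_Aiko = 0.522(13.8) + 0.478(9.3) = 11.64900
Difference = 6.31960 − 11.64900 = -5.32940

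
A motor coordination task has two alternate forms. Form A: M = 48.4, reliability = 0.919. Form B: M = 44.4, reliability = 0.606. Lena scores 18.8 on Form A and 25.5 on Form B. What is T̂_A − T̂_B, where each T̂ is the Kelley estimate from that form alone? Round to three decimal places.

T̂_A = 0.919(18.8) + 0.081(48.4) = 21.19760
T̂_B = 0.606(25.5) + 0.394(44.4) = 32.94660
T̂_A − T̂_B = -11.74900

-11.749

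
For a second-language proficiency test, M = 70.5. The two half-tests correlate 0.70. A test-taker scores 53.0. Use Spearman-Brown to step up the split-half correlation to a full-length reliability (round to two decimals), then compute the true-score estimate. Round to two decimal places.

Spearman-Brown: ρ = 2r/(1 + r) = 2(0.70)/(1 + 0.70) = 1.400/1.70 = 0.8235 → 0.82
Regress the observed score toward the mean by the unreliability: T̂ = 0.82·53.0 + 0.18·70.5 = 43.460 + 12.690 = 56.150.

56.15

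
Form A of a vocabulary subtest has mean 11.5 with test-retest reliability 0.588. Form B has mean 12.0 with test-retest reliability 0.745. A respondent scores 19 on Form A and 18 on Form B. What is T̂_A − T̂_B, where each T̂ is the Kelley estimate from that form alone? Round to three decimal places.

-0.560

T̂_A = 0.588(19) + 0.412(11.5) = 15.91000
T̂_B = 0.745(18) + 0.255(12.0) = 16.47000
T̂_A − T̂_B = -0.56000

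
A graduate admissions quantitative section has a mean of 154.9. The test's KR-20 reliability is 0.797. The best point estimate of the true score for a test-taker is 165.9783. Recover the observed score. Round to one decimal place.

168.8

T̂ = ρX + (1 − ρ)μ  ⇒  X = (T̂ − (1 − ρ)μ) / ρ
X = (165.9783 − 0.203 × 154.9) / 0.797 = (165.9783 − 31.4447) / 0.797 = 134.5336 / 0.797 = 168.800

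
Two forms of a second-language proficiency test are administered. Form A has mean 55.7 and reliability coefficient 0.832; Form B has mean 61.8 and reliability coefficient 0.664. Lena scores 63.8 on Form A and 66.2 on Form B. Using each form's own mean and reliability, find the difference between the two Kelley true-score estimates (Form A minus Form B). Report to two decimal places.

T̂_A = 0.832(63.8) + 0.168(55.7) = 62.4392
T̂_B = 0.664(66.2) + 0.336(61.8) = 64.7216
T̂_A − T̂_B = -2.2824

-2.28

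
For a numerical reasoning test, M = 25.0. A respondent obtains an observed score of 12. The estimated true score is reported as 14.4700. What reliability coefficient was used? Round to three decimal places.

0.810

T̂ = ρX + (1 − ρ)μ  ⇒  T̂ − μ = ρ(X − μ)
ρ = (T̂ − μ)/(X − μ) = (14.4700 − 25.0) / (12 − 25.0) = -10.5300 / -13.0 = 0.81000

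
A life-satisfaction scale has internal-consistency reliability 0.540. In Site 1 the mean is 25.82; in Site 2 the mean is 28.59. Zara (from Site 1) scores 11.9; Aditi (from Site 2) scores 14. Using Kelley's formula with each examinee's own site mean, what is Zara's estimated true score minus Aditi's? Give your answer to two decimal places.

T̂_Zara = 0.540(11.9) + 0.460(25.82) = 18.3032
T̂_Aditi = 0.540(14) + 0.460(28.59) = 20.7114
Difference = 18.3032 − 20.7114 = -2.4082

-2.41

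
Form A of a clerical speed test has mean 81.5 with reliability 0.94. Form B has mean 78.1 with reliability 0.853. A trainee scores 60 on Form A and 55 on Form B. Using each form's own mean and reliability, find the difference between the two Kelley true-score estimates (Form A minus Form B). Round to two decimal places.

2.89

T̂_A = 0.94(60) + 0.06(81.5) = 61.2900
T̂_B = 0.853(55) + 0.147(78.1) = 58.3957
T̂_A − T̂_B = 2.8943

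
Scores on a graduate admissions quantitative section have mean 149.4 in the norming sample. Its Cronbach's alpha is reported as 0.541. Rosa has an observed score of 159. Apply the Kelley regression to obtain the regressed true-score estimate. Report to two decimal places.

154.59

T̂ = ρX + (1 − ρ)μ
  = 0.541 × 159 + 0.459 × 149.4
  = 86.019 + 68.5746
  = 154.594
  ≈ 154.59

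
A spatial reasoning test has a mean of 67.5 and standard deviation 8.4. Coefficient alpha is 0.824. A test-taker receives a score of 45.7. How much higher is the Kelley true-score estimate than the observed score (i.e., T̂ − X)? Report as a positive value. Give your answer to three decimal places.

T̂ = 0.824(45.7) + 0.176(67.5) = 37.6568 + 11.8800 = 49.53680 → 49.5368
T̂ − X = 49.5368 − 45.7 = 3.8368 → 3.837

3.837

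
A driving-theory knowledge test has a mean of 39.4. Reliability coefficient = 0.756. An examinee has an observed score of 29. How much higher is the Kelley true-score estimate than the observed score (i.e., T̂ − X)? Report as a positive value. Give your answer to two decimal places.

2.54

Kelley's formula gives T̂ = 0.756·29 + 0.244·39.4 = 21.924 + 9.6136 = 31.5376.
T̂ − X = 31.538 − 29 = 2.538 → 2.54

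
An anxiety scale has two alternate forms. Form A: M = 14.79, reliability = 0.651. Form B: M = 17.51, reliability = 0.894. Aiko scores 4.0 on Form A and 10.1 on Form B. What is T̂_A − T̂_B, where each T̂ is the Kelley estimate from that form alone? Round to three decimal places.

-3.120

T̂_A = 0.651(4.0) + 0.349(14.79) = 7.76571
T̂_B = 0.894(10.1) + 0.106(17.51) = 10.88546
T̂_A − T̂_B = -3.11975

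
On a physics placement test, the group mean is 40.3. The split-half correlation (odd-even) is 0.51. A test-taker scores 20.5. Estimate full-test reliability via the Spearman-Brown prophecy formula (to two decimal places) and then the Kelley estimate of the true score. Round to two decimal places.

Spearman-Brown: ρ = 2r/(1 + r) = 2(0.51)/(1 + 0.51) = 1.020/1.51 = 0.6755 → 0.68
Weight the observed score by reliability and the mean by (1 − reliability): T̂ = 0.68·20.5 + 0.32·40.3 = 13.940 + 12.896 = 26.836.

26.84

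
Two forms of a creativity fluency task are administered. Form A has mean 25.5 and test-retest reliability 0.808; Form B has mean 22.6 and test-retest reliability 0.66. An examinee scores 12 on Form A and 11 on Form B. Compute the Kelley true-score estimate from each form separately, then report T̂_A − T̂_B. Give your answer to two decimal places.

T̂_A = 0.808(12) + 0.192(25.5) = 14.5920
T̂_B = 0.66(11) + 0.34(22.6) = 14.9440
T̂_A − T̂_B = -0.3520

-0.35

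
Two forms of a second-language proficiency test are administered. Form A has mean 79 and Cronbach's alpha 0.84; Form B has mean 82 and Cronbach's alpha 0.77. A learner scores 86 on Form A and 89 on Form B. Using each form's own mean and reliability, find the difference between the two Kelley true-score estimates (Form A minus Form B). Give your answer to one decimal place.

-2.5

T̂_A = 0.84(86) + 0.16(79) = 84.880
T̂_B = 0.77(89) + 0.23(82) = 87.390
T̂_A − T̂_B = -2.510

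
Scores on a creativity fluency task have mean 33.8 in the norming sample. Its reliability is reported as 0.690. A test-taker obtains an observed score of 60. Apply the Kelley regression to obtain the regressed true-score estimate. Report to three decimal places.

T̂ = ρX + (1 − ρ)μ
  = 0.690 × 60 + 0.310 × 33.8
  = 41.400 + 10.4780
  = 51.8780
  ≈ 51.878

51.878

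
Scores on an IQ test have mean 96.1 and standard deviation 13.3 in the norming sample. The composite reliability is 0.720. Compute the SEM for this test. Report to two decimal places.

7.04

SEM = SD · √(1 − ρ) = 13.3 × √0.280 = 13.3 × 0.5292 = 7.038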